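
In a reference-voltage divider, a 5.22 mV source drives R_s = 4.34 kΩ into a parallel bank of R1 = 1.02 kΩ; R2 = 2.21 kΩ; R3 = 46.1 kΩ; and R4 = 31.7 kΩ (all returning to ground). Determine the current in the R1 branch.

I ≈ 0.687 µA

Equivalent of the parallel group: R_p = 0.6729 kΩ.
Node voltage V_A = V_supply · R_p/(R_s + R_p) = 5.22 × 0.1342 = 0.7007 mV.
I(R1) = V_A / R1 = 0.7007/1.02 = 0.6870 µA.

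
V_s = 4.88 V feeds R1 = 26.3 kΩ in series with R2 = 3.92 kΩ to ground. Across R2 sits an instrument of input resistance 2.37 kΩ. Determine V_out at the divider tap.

V_out ≈ 0.259 V

The load sits in parallel with R2, giving an effective lower resistance R2' = R2·R_L/(R2+R_L) = 1.477 kΩ.
Then V_out = V_s · R2'/(R1 + R2') = 4.88 × 1.477/27.78 = 0.2595 V.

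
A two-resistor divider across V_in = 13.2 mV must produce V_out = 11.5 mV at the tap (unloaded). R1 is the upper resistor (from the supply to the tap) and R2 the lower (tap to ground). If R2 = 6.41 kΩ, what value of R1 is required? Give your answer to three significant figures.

The divider ratio is R2/(R1+R2) = 11.5/13.2 = 0.8712.
Rearranging, R1 = R2·(1−k)/k = 6.41 × 0.1478 = 0.9476 kΩ.

R1 ≈ 0.948 kΩ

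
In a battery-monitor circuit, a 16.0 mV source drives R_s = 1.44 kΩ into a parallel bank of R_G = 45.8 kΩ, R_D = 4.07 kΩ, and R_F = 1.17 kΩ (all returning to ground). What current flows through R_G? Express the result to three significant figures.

I ≈ 0.134 µA

Parallel bank: R_p = 1/(1/45.8 + 1/4.07 + 1/1.17) = 0.8911 kΩ.
V_A by voltage divider: V_A = 16.0 × 0.8911/(1.44 + 0.8911) = 6.116 mV.
I(R_G) = V_A / R_G = 6.116/45.8 = 0.1335 µA.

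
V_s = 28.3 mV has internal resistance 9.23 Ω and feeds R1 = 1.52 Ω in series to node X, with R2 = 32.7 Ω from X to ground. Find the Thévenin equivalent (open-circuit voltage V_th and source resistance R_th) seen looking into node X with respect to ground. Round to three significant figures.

R1' = 9.23 + 1.52 = 10.75 Ω (source resistance + R1).
V_th is the unloaded tap voltage: V_s · R2/(R1'+R2) = 28.3 × 0.7526 = 21.30 mV.
With V_s suppressed (replaced by a short), R_th = R1' ‖ R2 = (10.75 × 32.7)/(10.75 + 32.7) = 8.090 Ω.

V_th ≈ 21.3 mV, R_th ≈ 8.09 Ω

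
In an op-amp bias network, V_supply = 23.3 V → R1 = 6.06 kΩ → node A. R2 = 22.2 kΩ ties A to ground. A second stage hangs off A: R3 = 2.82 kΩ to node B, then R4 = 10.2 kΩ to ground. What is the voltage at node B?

V_B ≈ 10.5 V

Looking into the second stage from A: R3 + R4 = 13.02 kΩ appears in parallel with R2.
R2 ‖ (R3+R4) = 8.207 kΩ.
First divider: V_A = V_supply · 8.207/(6.06 + 8.207) = 13.40 V.
Then the unloaded second divider: V_B = V_A × R4/(R3+R4) = 13.40 × 0.7834 = 10.50 V.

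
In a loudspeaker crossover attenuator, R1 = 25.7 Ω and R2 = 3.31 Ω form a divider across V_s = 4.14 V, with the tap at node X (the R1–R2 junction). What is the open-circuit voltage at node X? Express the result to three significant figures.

V_th ≈ 0.472 V

Open-circuit (no load on X): V_th = V_s · R2/(R1 + R2) = 4.14 × 3.31/(25.70 + 3.31) = 0.4724 V.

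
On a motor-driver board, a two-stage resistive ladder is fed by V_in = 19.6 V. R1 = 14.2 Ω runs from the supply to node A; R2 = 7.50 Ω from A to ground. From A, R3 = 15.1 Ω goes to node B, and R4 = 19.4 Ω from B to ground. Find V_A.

Node A sees R2 in parallel with the series input of stage 2, R3 + R4 = 34.50 Ω.
Effective lower resistance at A: R2 ‖ 34.50 = 6.161 Ω.
First divider: V_A = V_in · 6.161/(14.2 + 6.161) = 5.931 V.

V_A ≈ 5.93 V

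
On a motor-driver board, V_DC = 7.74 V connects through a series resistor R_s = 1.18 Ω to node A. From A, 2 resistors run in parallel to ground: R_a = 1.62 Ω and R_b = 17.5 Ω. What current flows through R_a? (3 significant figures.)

I ≈ 2.66 A

Equivalent of the parallel group: R_p = 1.483 Ω.
V_A = 7.74 × 1.483/2.663 = 4.310 V.
Branch current I = V_A/R_a = 4.310/1.62 = 2.660 A.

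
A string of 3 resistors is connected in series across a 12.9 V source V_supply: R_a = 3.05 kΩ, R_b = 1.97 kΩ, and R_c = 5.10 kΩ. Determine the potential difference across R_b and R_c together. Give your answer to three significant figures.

V ≈ 9.01 V

Series total: ΣR = 3.05 + 1.97 + 5.10 = 10.12 kΩ.
R_{R_b..R_c} = 1.97 + 5.10 = 7.070 kΩ.
Voltage divider: V = V_supply · (7.070 / 10.12) = 12.9 × 0.6986 = 9.012 V.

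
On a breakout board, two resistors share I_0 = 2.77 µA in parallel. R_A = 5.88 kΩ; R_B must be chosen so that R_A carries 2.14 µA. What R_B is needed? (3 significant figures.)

The fraction through R_A equals R_B/(R_A+R_B).
2.14/2.77 = R_B/(R_A + R_B) → R_B = R_A · (0.7726)/(1 − 0.7726) = 5.88 × 3.397 = 19.97 kΩ.

R_B ≈ 20.0 kΩ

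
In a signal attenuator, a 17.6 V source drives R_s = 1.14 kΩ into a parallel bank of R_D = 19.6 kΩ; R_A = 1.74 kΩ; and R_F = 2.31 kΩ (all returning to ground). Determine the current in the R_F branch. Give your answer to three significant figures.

Equivalent of the parallel group: R_p = 0.9446 kΩ.
Node voltage V_A = V_supply · R_p/(R_s + R_p) = 17.6 × 0.4531 = 7.975 V.
I(R_F) = V_A / R_F = 7.975/2.31 = 3.452 mA.
(Equivalently: I_total = 8.443 mA, then current-divider fraction G_k/ΣG = 0.4089.)

I ≈ 3.45 mA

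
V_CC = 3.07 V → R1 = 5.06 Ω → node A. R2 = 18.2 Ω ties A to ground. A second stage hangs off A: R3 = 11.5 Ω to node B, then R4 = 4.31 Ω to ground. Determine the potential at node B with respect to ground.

Node A sees R2 in parallel with the series input of stage 2, R3 + R4 = 15.81 Ω.
R2 ‖ (R3+R4) = 8.461 Ω.
So V_A = 3.07 × 0.6258 = 1.921 V.
Stage 2 is unloaded, so V_B = V_A · R4/(R3+R4) = 1.921 × 4.31/15.81 = 0.5237 V.

V_B ≈ 0.524 V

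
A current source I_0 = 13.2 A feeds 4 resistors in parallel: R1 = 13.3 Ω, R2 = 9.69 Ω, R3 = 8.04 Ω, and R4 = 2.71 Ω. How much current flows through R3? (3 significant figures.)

I ≈ 2.44 A

ΣG = 1/13.3 + 1/9.69 + 1/8.04 + 1/2.71 = 0.6718.
Current divider: I(R3) = I_0 · G_k/ΣG = 13.2 × (0.1244/0.6718) = 13.2 × 0.1852 = 2.444 A.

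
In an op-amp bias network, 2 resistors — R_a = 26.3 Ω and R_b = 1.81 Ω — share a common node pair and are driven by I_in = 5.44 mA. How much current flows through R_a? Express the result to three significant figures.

Two-branch current divider: I_k = I_in · R_other/(R_1 + R_2).
So I = 5.44 × 1.81/28.11 = 0.3503 mA.

I ≈ 0.350 mA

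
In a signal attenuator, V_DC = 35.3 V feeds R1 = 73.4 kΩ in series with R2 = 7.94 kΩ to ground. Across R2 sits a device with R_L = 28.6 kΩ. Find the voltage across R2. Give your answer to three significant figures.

V_out ≈ 2.76 V

First combine the lower leg with the load: R2 ‖ R_L = 6.215 kΩ.
Now apply the divider: V_out = 35.3 × 0.07806 = 2.755 V.
(Unloaded it would be 3.45 V; the load pulls it down.)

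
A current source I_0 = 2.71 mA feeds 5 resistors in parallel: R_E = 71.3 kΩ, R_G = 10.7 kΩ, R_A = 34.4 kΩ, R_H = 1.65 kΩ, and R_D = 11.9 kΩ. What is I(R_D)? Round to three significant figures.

ΣG = 1/71.3 + 1/10.7 + 1/34.4 + 1/1.65 + 1/11.9 = 0.8266.
Current divider: I(R_D) = I_0 · G_k/ΣG = 2.71 × (0.08403/0.8266) = 2.71 × 0.1017 = 0.2755 mA.

I ≈ 0.275 mA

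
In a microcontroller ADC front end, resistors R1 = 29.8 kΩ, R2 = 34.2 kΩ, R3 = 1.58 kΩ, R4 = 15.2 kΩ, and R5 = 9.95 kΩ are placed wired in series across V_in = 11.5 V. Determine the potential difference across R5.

Series total: ΣR = 29.8 + 34.2 + 1.58 + 15.2 + 9.95 = 90.73 kΩ.
Voltage divider: V = V_in · (9.950 / 90.73) = 11.5 × 0.1097 = 1.261 V.

V ≈ 1.26 V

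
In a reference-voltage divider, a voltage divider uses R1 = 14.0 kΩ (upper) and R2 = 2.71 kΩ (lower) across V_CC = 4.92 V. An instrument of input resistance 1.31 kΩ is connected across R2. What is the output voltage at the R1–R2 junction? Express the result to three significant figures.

V_out ≈ 0.292 V

The load sits in parallel with R2, giving an effective lower resistance R2' = R2·R_L/(R2+R_L) = 0.8831 kΩ.
Now apply the divider: V_out = 4.92 × 0.05934 = 0.2919 V.
(Unloaded it would be 0.798 V; the load pulls it down.)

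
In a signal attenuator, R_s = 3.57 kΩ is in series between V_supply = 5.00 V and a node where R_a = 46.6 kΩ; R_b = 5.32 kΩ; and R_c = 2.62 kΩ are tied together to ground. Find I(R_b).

Combine the parallel branches: R_p = (1/46.6 + 1/5.32 + 1/2.62)⁻¹ = 1.692 kΩ.
Node voltage V_A = V_supply · R_p/(R_s + R_p) = 5.00 × 0.3215 = 1.608 V.
I(R_b) = V_A / R_b = 1.608/5.32 = 0.3022 mA.

I ≈ 0.302 mA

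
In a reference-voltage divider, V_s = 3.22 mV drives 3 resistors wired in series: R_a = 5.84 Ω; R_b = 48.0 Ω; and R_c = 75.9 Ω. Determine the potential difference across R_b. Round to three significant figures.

ΣR = 5.84 + 48.0 + 75.9 = 129.7 Ω.
Voltage divider: V = V_s · (48.00 / 129.7) = 3.22 × 0.3700 = 1.191 mV.

V ≈ 1.19 mV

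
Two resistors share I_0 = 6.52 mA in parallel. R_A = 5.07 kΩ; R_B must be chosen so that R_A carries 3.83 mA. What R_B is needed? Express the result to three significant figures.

In a two-way split, I_A/I_0 = R_B/(R_A + R_B).
3.83/6.52 = R_B/(R_A + R_B) → R_B = R_A · (0.5874)/(1 − 0.5874) = 5.07 × 1.424 = 7.219 kΩ.

R_B ≈ 7.22 kΩ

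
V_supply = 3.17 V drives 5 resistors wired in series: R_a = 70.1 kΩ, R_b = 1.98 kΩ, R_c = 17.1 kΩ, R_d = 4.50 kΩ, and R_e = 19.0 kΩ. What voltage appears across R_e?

Total series resistance ΣR = 70.1 + 1.98 + 17.1 + 4.50 + 19.0 = 112.7 kΩ.
By the voltage-divider rule, V = 3.17 × 19.00/112.7 = 0.5345 V.

V ≈ 0.535 V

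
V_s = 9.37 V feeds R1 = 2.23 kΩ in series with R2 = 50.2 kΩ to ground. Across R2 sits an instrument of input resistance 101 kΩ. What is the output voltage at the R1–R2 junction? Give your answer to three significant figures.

V_out ≈ 8.79 V

First combine the lower leg with the load: R2 ‖ R_L = 33.53 kΩ.
Now apply the divider: V_out = 9.37 × 0.9376 = 8.786 V.
(Unloaded it would be 8.97 V; the load pulls it down.)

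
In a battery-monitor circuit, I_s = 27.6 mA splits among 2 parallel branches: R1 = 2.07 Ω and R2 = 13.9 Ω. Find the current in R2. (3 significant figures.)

Two-branch current divider: I_k = I_s · R_other/(R_1 + R_2).
So I = 27.6 × 2.07/15.97 = 3.577 mA.

I ≈ 3.58 mA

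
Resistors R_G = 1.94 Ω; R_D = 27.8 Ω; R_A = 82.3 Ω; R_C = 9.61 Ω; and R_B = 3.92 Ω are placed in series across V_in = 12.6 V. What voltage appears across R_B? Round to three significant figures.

Series total: ΣR = 1.94 + 27.8 + 82.3 + 9.61 + 3.92 = 125.6 Ω.
Voltage divider: V = V_in · (3.920 / 125.6) = 12.6 × 0.03122 = 0.3933 V.

V ≈ 0.393 V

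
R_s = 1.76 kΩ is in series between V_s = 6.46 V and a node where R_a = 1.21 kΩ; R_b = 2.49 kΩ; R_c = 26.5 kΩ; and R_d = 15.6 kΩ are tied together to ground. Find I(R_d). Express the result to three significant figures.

I ≈ 0.124 mA

Parallel bank: R_p = 1/(1/1.21 + 1/2.49 + 1/26.5 + 1/15.6) = 0.7519 kΩ.
V_A by voltage divider: V_A = 6.46 × 0.7519/(1.76 + 0.7519) = 1.934 V.
Branch current I = V_A/R_d = 1.934/15.6 = 0.1240 mA.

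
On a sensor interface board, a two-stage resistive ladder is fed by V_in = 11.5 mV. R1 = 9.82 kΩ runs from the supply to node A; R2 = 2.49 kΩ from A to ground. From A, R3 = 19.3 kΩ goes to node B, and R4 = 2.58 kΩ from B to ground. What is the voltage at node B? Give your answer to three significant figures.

V_B ≈ 0.251 mV

Looking into the second stage from A: R3 + R4 = 21.88 kΩ appears in parallel with R2.
Effective lower resistance at A: R2 ‖ 21.88 = 2.236 kΩ.
So V_A = 11.5 × 0.1854 = 2.133 mV.
V_B = V_A × 0.1179 = 0.2515 mV.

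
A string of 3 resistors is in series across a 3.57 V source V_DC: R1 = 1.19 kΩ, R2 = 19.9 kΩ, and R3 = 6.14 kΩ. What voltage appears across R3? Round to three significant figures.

V ≈ 0.805 V

Series total: ΣR = 1.19 + 19.9 + 6.14 = 27.23 kΩ.
By the voltage-divider rule, V = 3.57 × 6.140/27.23 = 0.8050 V.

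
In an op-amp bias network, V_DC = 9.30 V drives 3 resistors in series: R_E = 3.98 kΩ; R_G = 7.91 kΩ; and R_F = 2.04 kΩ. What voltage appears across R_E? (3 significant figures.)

V ≈ 2.66 V

Series total: ΣR = 3.98 + 7.91 + 2.04 = 13.93 kΩ.
Voltage divider: V = V_DC · (3.980 / 13.93) = 9.30 × 0.2857 = 2.657 V.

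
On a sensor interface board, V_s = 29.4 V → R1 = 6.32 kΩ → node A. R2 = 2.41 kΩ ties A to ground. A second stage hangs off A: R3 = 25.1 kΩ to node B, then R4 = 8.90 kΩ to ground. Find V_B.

Node A sees R2 in parallel with the series input of stage 2, R3 + R4 = 34.00 kΩ.
R2 ‖ (R3+R4) = 2.250 kΩ.
So V_A = 29.4 × 0.2626 = 7.720 V.
Then the unloaded second divider: V_B = V_A × R4/(R3+R4) = 7.720 × 0.2618 = 2.021 V.

V_B ≈ 2.02 V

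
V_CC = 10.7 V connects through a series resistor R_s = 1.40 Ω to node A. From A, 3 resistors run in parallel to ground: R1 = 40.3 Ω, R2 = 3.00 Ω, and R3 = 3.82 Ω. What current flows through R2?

I ≈ 1.91 A

Combine the parallel branches: R_p = (1/40.3 + 1/3.00 + 1/3.82)⁻¹ = 1.613 Ω.
Node voltage V_A = V_CC · R_p/(R_s + R_p) = 10.7 × 0.5354 = 5.728 V.
Branch current I = V_A/R2 = 5.728/3.00 = 1.909 A.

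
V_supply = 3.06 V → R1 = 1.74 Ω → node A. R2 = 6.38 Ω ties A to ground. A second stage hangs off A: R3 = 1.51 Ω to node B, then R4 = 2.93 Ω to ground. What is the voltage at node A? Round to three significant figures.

V_A ≈ 1.84 V

Looking into the second stage from A: R3 + R4 = 4.440 Ω appears in parallel with R2.
R2 ‖ (R3+R4) = 2.618 Ω.
First divider: V_A = V_supply · 2.618/(1.74 + 2.618) = 1.838 V.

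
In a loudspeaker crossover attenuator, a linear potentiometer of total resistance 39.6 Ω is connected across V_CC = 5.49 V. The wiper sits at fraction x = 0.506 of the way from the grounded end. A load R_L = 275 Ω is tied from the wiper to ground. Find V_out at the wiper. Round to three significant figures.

Lower segment x·R_p = 20.04 Ω; upper segment (1−x)·R_p = 19.56 Ω.
Lower segment in parallel with the load: 20.04 ‖ 275 = 18.68 Ω.
V_out = 5.49 × 18.68/(19.56 + 18.68) = 2.681 V.

V_out ≈ 2.68 V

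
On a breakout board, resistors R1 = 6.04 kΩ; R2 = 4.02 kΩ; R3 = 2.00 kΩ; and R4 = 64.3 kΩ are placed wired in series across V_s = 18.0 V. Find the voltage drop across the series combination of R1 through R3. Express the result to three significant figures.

V ≈ 2.84 V

Total series resistance ΣR = 6.04 + 4.02 + 2.00 + 64.3 = 76.36 kΩ.
R_{R1..R3} = 6.04 + 4.02 + 2.00 = 12.06 kΩ.
Voltage divider: V = V_s · (12.06 / 76.36) = 18.0 × 0.1579 = 2.843 V.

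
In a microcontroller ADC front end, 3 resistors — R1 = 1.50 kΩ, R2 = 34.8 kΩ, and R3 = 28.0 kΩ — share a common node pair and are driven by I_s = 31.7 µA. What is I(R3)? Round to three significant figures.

ΣG = 1/1.50 + 1/34.8 + 1/28.0 = 0.7311.
R3 takes the fraction G_k/ΣG = 0.03571/0.7311 = 0.04885, so I = 31.7 × 0.04885 = 1.549 µA.

I ≈ 1.55 µA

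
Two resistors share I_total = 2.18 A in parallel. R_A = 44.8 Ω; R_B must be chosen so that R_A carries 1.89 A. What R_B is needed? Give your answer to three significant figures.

The fraction through R_A equals R_B/(R_A+R_B).
1.89/2.18 = R_B/(R_A + R_B) → R_B = R_A · (0.8670)/(1 − 0.8670) = 44.8 × 6.517 = 292.0 Ω.

R_B ≈ 292 Ω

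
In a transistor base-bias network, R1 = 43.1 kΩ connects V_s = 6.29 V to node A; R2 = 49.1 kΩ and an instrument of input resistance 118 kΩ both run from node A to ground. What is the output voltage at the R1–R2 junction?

V_out ≈ 2.80 V

The load sits in parallel with R2, giving an effective lower resistance R2' = R2·R_L/(R2+R_L) = 34.67 kΩ.
Now apply the divider: V_out = 6.29 × 0.4458 = 2.804 V.
(Unloaded it would be 3.35 V; the load pulls it down.)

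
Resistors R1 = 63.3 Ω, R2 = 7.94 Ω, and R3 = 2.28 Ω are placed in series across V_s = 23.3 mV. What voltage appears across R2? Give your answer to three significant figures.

V ≈ 2.52 mV

Total series resistance ΣR = 63.3 + 7.94 + 2.28 = 73.52 Ω.
By the voltage-divider rule, V = 23.3 × 7.940/73.52 = 2.516 mV.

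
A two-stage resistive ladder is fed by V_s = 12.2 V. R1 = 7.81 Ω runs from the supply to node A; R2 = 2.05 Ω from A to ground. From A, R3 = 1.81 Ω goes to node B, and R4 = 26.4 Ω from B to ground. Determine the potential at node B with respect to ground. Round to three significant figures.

The second stage (R3 + R4 = 28.21 Ω) loads node A in parallel with R2.
Effective lower resistance at A: R2 ‖ 28.21 = 1.911 Ω.
So V_A = 12.2 × 0.1966 = 2.398 V.
V_B = V_A × 0.9358 = 2.245 V.

V_B ≈ 2.24 V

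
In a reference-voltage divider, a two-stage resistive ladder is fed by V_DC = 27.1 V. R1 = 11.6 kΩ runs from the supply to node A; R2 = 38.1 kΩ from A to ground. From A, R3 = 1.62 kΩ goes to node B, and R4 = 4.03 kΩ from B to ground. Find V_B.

V_B ≈ 5.76 V

The second stage (R3 + R4 = 5.650 kΩ) loads node A in parallel with R2.
Effective lower resistance at A: R2 ‖ 5.650 = 4.920 kΩ.
V_A = 27.1 × 4.920/(11.6 + 4.920) = 8.071 V.
Then the unloaded second divider: V_B = V_A × R4/(R3+R4) = 8.071 × 0.7133 = 5.757 V.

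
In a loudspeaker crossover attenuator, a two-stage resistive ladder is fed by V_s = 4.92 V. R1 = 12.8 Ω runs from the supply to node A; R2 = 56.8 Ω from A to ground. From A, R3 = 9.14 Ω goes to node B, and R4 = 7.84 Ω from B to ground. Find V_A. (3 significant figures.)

Node A sees R2 in parallel with the series input of stage 2, R3 + R4 = 16.98 Ω.
Effective lower resistance at A: R2 ‖ 16.98 = 13.07 Ω.
First divider: V_A = V_s · 13.07/(12.8 + 13.07) = 2.486 V.

V_A ≈ 2.49 V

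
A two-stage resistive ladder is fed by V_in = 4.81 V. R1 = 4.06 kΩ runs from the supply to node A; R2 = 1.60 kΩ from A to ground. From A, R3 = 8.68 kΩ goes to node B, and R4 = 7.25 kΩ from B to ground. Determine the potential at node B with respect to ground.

V_B ≈ 0.577 V

Node A sees R2 in parallel with the series input of stage 2, R3 + R4 = 15.93 kΩ.
Effective lower resistance at A: R2 ‖ 15.93 = 1.454 kΩ.
First divider: V_A = V_in · 1.454/(4.06 + 1.454) = 1.268 V.
Then the unloaded second divider: V_B = V_A × R4/(R3+R4) = 1.268 × 0.4551 = 0.5772 V.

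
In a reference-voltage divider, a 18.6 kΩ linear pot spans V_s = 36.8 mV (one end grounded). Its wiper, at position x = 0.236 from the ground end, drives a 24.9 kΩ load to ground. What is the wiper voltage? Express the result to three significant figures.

The pot divides into 14.21 kΩ above the wiper and 4.390 kΩ below.
R_L loads the lower segment: effective lower R = 3.732 kΩ.
Then V_out = V_s · 3.732/(14.21 + 3.732) = 7.654 mV.

V_out ≈ 7.65 mV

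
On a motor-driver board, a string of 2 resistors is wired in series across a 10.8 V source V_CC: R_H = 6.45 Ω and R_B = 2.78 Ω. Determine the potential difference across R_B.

Series total: ΣR = 6.45 + 2.78 = 9.230 Ω.
Voltage divider: V = V_CC · (2.780 / 9.230) = 10.8 × 0.3012 = 3.253 V.

V ≈ 3.25 V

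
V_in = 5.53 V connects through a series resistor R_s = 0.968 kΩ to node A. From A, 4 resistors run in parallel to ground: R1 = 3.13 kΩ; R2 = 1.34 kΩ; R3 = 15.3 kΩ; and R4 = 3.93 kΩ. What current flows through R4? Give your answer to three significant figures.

I ≈ 0.601 mA

Parallel bank: R_p = 1/(1/3.13 + 1/1.34 + 1/15.3 + 1/3.93) = 0.7217 kΩ.
V_A by voltage divider: V_A = 5.53 × 0.7217/(0.968 + 0.7217) = 2.362 V.
I(R4) = V_A / R4 = 2.362/3.93 = 0.6010 mA.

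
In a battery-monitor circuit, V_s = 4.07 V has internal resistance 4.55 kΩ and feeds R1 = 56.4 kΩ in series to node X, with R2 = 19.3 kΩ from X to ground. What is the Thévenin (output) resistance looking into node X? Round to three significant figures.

R1' = 4.55 + 56.4 = 60.95 kΩ (source resistance + R1).
With V_s suppressed (replaced by a short), R_th = R1' ‖ R2 = (60.95 × 19.3)/(60.95 + 19.3) = 14.66 kΩ.

R_th ≈ 14.7 kΩ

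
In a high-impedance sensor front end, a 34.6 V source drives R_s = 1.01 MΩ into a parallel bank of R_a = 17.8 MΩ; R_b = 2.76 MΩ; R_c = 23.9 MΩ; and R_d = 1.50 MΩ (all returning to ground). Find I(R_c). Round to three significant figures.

I ≈ 0.677 µA

Equivalent of the parallel group: R_p = 0.8873 MΩ.
V_A by voltage divider: V_A = 34.6 × 0.8873/(1.01 + 0.8873) = 16.18 V.
I(R_c) = V_A / R_c = 16.18/23.9 = 0.6770 µA.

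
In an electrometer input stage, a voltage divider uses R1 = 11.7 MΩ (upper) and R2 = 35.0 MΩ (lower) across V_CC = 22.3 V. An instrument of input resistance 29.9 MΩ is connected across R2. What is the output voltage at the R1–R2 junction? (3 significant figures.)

R2 ‖ R_L = (35.0 × 29.9)/(35.0 + 29.9) = 16.12 MΩ.
Then V_out = V_CC · R2'/(R1 + R2') = 22.3 × 16.12/27.82 = 12.92 V.
(Unloaded it would be 16.7 V; the load pulls it down.)

V_out ≈ 12.9 V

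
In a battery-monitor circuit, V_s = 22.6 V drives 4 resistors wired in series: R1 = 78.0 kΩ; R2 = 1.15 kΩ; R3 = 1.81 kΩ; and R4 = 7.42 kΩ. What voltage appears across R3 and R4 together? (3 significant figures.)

V ≈ 2.36 V

ΣR = 78.0 + 1.15 + 1.81 + 7.42 = 88.38 kΩ.
R_{R3..R4} = 1.81 + 7.42 = 9.230 kΩ.
Voltage divider: V = V_s · (9.230 / 88.38) = 22.6 × 0.1044 = 2.360 V.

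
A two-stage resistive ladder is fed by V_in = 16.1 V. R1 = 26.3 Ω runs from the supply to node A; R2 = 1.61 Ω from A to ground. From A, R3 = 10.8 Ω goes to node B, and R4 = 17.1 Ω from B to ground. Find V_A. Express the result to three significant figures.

V_A ≈ 0.881 V

The second stage (R3 + R4 = 27.90 Ω) loads node A in parallel with R2.
R2 ‖ (R3+R4) = 1.522 Ω.
V_A = 16.1 × 1.522/(26.3 + 1.522) = 0.8808 V.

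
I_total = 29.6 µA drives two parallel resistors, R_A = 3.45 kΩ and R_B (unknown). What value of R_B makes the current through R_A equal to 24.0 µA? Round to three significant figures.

In a two-way split, I_A/I_total = R_B/(R_A + R_B).
With f = 0.8108, R_B = R_A · f/(1−f) = 3.45 × 4.286 = 14.79 kΩ.

R_B ≈ 14.8 kΩ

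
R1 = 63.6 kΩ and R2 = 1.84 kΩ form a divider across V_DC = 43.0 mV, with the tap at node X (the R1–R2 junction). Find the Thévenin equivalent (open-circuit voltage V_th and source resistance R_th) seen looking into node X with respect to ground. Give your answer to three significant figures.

V_th is the unloaded tap voltage: V_DC · R2/(R1+R2) = 43.0 × 0.02812 = 1.209 mV.
Looking into X with the source shorted: R_th = R1·R2/(R1+R2) = 63.60 × 1.84/65.44 = 1.788 kΩ.

V_th ≈ 1.21 mV, R_th ≈ 1.79 kΩ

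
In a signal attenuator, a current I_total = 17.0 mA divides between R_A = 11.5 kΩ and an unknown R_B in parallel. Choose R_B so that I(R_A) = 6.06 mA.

R_B ≈ 6.37 kΩ

In a two-way split, I_A/I_total = R_B/(R_A + R_B).
6.06/17.0 = R_B/(R_A + R_B) → R_B = R_A · (0.3565)/(1 − 0.3565) = 11.5 × 0.5539 = 6.370 kΩ.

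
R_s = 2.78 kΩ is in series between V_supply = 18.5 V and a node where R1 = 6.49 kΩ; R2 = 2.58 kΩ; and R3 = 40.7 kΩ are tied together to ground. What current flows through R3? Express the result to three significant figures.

I ≈ 0.177 mA

Equivalent of the parallel group: R_p = 1.766 kΩ.
Node voltage V_A = V_supply · R_p/(R_s + R_p) = 18.5 × 0.3885 = 7.187 V.
I(R3) = V_A / R3 = 7.187/40.7 = 0.1766 mA.
(Equivalently: I_total = 4.070 mA, then current-divider fraction G_k/ΣG = 0.04339.)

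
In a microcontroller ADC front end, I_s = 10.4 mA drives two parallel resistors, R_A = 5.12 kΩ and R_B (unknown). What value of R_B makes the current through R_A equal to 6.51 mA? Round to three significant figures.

The fraction through R_A equals R_B/(R_A+R_B).
With f = 0.6260, R_B = R_A · f/(1−f) = 5.12 × 1.674 = 8.568 kΩ.

R_B ≈ 8.57 kΩ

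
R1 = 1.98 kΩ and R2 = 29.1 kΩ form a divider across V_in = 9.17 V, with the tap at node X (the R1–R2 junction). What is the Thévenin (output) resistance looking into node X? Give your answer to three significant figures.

R_th ≈ 1.85 kΩ

Looking into X with the source shorted: R_th = R1·R2/(R1+R2) = 1.980 × 29.1/31.08 = 1.854 kΩ.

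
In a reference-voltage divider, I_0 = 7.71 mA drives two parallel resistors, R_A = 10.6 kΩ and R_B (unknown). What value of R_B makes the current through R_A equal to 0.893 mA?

The fraction through R_A equals R_B/(R_A+R_B).
0.893/7.71 = R_B/(R_A + R_B) → R_B = R_A · (0.1158)/(1 − 0.1158) = 10.6 × 0.1310 = 1.389 kΩ.

R_B ≈ 1.39 kΩ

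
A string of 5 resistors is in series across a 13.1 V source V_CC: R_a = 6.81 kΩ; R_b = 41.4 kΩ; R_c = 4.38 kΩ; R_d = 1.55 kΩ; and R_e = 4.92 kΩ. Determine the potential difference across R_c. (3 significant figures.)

Series total: ΣR = 6.81 + 41.4 + 4.38 + 1.55 + 4.92 = 59.06 kΩ.
V = V_CC · R/ΣR = 13.1 × 0.07416 = 0.9715 V.

V ≈ 0.972 V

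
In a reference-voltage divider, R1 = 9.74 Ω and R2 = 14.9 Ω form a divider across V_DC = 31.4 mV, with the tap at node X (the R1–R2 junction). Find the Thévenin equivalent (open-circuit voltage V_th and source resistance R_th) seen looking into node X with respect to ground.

V_th ≈ 19.0 mV, R_th ≈ 5.89 Ω

With X open, the divider is unloaded: V_th = 31.4 × 14.9/24.64 = 18.99 mV.
Looking into X with the source shorted: R_th = R1·R2/(R1+R2) = 9.740 × 14.9/24.64 = 5.890 Ω.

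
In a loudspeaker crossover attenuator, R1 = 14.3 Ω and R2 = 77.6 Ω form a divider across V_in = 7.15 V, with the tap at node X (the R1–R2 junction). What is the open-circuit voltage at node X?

V_th ≈ 6.04 V

V_th is the unloaded tap voltage: V_in · R2/(R1+R2) = 7.15 × 0.8444 = 6.037 V.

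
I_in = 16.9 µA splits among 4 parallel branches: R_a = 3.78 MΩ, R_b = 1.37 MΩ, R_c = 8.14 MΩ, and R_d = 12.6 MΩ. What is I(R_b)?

Conductances: ΣG = 1/3.78 + 1/1.37 + 1/8.14 + 1/12.6 = 1.197 (1/MΩ).
R_b takes the fraction G_k/ΣG = 0.7299/1.197 = 0.6100, so I = 16.9 × 0.6100 = 10.31 µA.

I ≈ 10.3 µA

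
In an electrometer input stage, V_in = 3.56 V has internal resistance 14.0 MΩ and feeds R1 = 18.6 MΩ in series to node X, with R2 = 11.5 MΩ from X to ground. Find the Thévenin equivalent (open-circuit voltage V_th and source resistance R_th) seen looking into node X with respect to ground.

V_th ≈ 0.928 V, R_th ≈ 8.50 MΩ

R1' = 14.0 + 18.6 = 32.60 MΩ (source resistance + R1).
With X open, the divider is unloaded: V_th = 3.56 × 11.5/44.10 = 0.9283 V.
Zeroing V_in shorts the top of R1' to ground, so R_th = R1' ‖ R2 = 8.501 MΩ.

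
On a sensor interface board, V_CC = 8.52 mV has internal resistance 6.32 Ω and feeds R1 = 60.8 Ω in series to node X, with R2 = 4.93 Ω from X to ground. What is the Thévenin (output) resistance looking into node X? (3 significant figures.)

R1' = 6.32 + 60.8 = 67.12 Ω (source resistance + R1).
Looking into X with the source shorted: R_th = R1'·R2/(R1'+R2) = 67.12 × 4.93/72.05 = 4.593 Ω.

R_th ≈ 4.59 Ω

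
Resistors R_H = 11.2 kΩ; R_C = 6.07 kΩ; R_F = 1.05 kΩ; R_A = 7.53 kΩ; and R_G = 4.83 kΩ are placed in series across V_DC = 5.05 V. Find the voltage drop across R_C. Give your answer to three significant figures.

Series total: ΣR = 11.2 + 6.07 + 1.05 + 7.53 + 4.83 = 30.68 kΩ.
V = V_DC · R/ΣR = 5.05 × 0.1978 = 0.9991 V.

V ≈ 0.999 V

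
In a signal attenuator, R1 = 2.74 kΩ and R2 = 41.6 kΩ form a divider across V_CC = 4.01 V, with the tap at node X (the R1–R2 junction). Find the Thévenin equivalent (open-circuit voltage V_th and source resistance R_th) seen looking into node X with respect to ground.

V_th ≈ 3.76 V, R_th ≈ 2.57 kΩ

With X open, the divider is unloaded: V_th = 4.01 × 41.6/44.34 = 3.762 V.
Zeroing V_CC shorts the top of R1 to ground, so R_th = R1 ‖ R2 = 2.571 kΩ.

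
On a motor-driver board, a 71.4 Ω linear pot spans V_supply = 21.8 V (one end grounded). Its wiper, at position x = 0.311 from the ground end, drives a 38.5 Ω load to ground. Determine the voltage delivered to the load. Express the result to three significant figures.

V_out ≈ 4.85 V

Split the track: R_lower = x·R_p = 22.21 Ω, R_upper = (1−x)·R_p = 49.19 Ω.
(x·R_p) ‖ R_L = 14.08 Ω.
Then V_out = V_supply · 14.08/(49.19 + 14.08) = 4.852 V.
(Unloaded: V_out = x·V_supply = 6.78 V.)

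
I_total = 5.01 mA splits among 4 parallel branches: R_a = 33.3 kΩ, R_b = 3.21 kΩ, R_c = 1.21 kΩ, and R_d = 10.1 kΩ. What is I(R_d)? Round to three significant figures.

Conductances: ΣG = 1/33.3 + 1/3.21 + 1/1.21 + 1/10.1 = 1.267 (1/kΩ).
Current divider: I(R_d) = I_total · G_k/ΣG = 5.01 × (0.09901/1.267) = 5.01 × 0.07814 = 0.3915 mA.

I ≈ 0.392 mA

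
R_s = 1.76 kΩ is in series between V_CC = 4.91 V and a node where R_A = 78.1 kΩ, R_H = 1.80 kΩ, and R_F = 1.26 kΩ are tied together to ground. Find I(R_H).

I ≈ 0.803 mA

Parallel bank: R_p = 1/(1/78.1 + 1/1.80 + 1/1.26) = 0.7342 kΩ.
V_A = 4.91 × 0.7342/2.494 = 1.445 V.
I(R_H) = V_A / R_H = 1.445/1.80 = 0.8030 mA.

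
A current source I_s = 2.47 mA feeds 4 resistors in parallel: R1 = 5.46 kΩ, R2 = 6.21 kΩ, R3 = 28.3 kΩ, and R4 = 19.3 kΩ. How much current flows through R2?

Conductances: ΣG = 1/5.46 + 1/6.21 + 1/28.3 + 1/19.3 = 0.4313 (1/kΩ).
By the current-divider rule, I = I_s · G_k/ΣG = 2.47 × 0.3733 = 0.9221 mA.

I ≈ 0.922 mA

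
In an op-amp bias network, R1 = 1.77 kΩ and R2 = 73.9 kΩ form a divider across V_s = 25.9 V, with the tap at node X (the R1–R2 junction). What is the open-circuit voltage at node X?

V_th is the unloaded tap voltage: V_s · R2/(R1+R2) = 25.9 × 0.9766 = 25.29 V.

V_th ≈ 25.3 V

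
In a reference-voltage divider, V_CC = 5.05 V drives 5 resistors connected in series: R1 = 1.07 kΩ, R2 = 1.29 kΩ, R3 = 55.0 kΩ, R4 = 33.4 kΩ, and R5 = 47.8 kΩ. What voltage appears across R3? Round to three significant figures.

Series total: ΣR = 1.07 + 1.29 + 55.0 + 33.4 + 47.8 = 138.6 kΩ.
V = V_CC · R/ΣR = 5.05 × 0.3969 = 2.005 V.

V ≈ 2.00 V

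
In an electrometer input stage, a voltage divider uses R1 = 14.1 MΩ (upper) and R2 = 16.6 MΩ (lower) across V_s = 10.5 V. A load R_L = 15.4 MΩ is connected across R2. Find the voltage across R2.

V_out ≈ 3.80 V

The load sits in parallel with R2, giving an effective lower resistance R2' = R2·R_L/(R2+R_L) = 7.989 MΩ.
Now apply the divider: V_out = 10.5 × 0.3617 = 3.797 V.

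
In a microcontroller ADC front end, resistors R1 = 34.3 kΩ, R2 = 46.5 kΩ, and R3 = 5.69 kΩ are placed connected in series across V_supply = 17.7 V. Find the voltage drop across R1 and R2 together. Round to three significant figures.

Series total: ΣR = 34.3 + 46.5 + 5.69 = 86.49 kΩ.
R_{R1..R2} = 34.3 + 46.5 = 80.80 kΩ.
By the voltage-divider rule, V = 17.7 × 80.80/86.49 = 16.54 V.

V ≈ 16.5 V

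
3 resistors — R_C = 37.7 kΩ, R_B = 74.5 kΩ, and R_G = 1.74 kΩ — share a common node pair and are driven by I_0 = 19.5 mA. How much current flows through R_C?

Total conductance ΣG = 1/37.7 + 1/74.5 + 1/1.74 = 0.6147 (units of 1/kΩ).
R_C takes the fraction G_k/ΣG = 0.02653/0.6147 = 0.04315, so I = 19.5 × 0.04315 = 0.8415 mA.

I ≈ 0.842 mA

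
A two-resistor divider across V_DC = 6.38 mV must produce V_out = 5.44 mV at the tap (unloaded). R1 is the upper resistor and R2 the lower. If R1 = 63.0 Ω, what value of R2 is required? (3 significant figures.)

R2 ≈ 365 Ω

V_out/V_DC = R2/(R1+R2) = 0.8527.
Rearranging, R2 = R1·k/(1−k) = 63.0 × 5.787 = 364.6 Ω.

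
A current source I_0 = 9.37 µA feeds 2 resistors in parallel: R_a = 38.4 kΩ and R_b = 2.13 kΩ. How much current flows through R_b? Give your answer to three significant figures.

I ≈ 8.88 µA

Two-branch current divider: I_k = I_0 · R_other/(R_1 + R_2).
I(R_b) = 9.37 × 38.4/(38.4 + 2.13) = 9.37 × 0.9474 = 8.878 µA.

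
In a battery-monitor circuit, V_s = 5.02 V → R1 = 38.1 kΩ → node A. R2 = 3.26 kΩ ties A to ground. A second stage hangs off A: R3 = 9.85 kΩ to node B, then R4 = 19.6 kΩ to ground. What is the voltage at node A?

Looking into the second stage from A: R3 + R4 = 29.45 kΩ appears in parallel with R2.
Effective lower resistance at A: R2 ‖ 29.45 = 2.935 kΩ.
So V_A = 5.02 × 0.07153 = 0.3591 V.

V_A ≈ 0.359 V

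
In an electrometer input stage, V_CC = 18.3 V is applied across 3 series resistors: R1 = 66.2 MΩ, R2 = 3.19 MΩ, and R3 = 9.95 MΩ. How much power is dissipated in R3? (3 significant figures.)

P ≈ 0.529 µW

The common current is I = 18.3/79.34 = 0.2307 µA.
P = I²R = 0.05320 × 9.95 = 0.5293 µW.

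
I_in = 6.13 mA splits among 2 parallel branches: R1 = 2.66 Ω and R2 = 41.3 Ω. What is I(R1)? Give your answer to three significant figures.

With just two branches, the current splits inversely with resistance.
So I = 6.13 × 41.3/43.96 = 5.759 mA.

I ≈ 5.76 mA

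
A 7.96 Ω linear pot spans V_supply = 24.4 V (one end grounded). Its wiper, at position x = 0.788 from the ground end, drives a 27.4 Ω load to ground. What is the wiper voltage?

V_out ≈ 18.3 V

The pot divides into 1.688 Ω above the wiper and 6.272 Ω below.
(x·R_p) ‖ R_L = 5.104 Ω.
Then V_out = V_supply · 5.104/(1.688 + 5.104) = 18.34 V.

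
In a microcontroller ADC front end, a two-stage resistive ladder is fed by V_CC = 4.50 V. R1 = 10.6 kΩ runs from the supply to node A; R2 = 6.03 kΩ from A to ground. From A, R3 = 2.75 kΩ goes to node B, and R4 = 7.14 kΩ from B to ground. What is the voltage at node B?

Node A sees R2 in parallel with the series input of stage 2, R3 + R4 = 9.890 kΩ.
Effective lower resistance at A: R2 ‖ 9.890 = 3.746 kΩ.
So V_A = 4.50 × 0.2611 = 1.175 V.
Stage 2 is unloaded, so V_B = V_A · R4/(R3+R4) = 1.175 × 7.14/9.890 = 0.8483 V.

V_B ≈ 0.848 V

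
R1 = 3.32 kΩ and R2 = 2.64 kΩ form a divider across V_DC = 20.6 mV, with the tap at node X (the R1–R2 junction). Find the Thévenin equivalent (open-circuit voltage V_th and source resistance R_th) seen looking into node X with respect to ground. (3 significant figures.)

With X open, the divider is unloaded: V_th = 20.6 × 2.64/5.960 = 9.125 mV.
Looking into X with the source shorted: R_th = R1·R2/(R1+R2) = 3.320 × 2.64/5.960 = 1.471 kΩ.

V_th ≈ 9.12 mV, R_th ≈ 1.47 kΩ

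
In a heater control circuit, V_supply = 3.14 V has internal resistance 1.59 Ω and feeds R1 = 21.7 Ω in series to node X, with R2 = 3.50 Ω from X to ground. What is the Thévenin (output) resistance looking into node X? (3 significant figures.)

R1' = 1.59 + 21.7 = 23.29 Ω (source resistance + R1).
Looking into X with the source shorted: R_th = R1'·R2/(R1'+R2) = 23.29 × 3.50/26.79 = 3.043 Ω.

R_th ≈ 3.04 Ω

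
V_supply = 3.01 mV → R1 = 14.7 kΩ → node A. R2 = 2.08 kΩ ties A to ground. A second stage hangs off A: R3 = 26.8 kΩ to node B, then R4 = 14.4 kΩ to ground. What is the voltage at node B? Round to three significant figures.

Looking into the second stage from A: R3 + R4 = 41.20 kΩ appears in parallel with R2.
R2 ‖ (R3+R4) = 1.980 kΩ.
V_A = 3.01 × 1.980/(14.7 + 1.980) = 0.3573 mV.
Stage 2 is unloaded, so V_B = V_A · R4/(R3+R4) = 0.3573 × 14.4/41.20 = 0.1249 mV.

V_B ≈ 0.125 mV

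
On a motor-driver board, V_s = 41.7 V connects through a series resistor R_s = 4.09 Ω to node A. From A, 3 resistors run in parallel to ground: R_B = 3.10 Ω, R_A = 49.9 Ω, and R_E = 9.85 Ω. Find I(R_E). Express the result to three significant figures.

I ≈ 1.50 A

Parallel bank: R_p = 1/(1/3.10 + 1/49.9 + 1/9.85) = 2.252 Ω.
V_A by voltage divider: V_A = 41.7 × 2.252/(4.09 + 2.252) = 14.81 V.
I(R_E) = V_A / R_E = 14.81/9.85 = 1.503 A.
(Check via current divider: I_total = 6.576 A; share G_k/ΣG = 0.2286 → same result.)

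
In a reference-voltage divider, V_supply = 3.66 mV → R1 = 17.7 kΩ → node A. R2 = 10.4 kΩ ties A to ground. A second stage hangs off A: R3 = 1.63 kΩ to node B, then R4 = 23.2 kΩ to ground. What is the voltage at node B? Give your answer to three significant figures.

V_B ≈ 1.00 mV

Looking into the second stage from A: R3 + R4 = 24.83 kΩ appears in parallel with R2.
Effective lower resistance at A: R2 ‖ 24.83 = 7.330 kΩ.
So V_A = 3.66 × 0.2928 = 1.072 mV.
V_B = V_A × 0.9344 = 1.001 mV.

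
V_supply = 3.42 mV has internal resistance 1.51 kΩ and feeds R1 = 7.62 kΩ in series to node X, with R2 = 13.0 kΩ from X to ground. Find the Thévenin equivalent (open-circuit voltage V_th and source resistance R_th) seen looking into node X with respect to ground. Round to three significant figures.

R1' = 1.51 + 7.62 = 9.130 kΩ (source resistance + R1).
With X open, the divider is unloaded: V_th = 3.42 × 13.0/22.13 = 2.009 mV.
Zeroing V_supply shorts the top of R1' to ground, so R_th = R1' ‖ R2 = 5.363 kΩ.

V_th ≈ 2.01 mV, R_th ≈ 5.36 kΩ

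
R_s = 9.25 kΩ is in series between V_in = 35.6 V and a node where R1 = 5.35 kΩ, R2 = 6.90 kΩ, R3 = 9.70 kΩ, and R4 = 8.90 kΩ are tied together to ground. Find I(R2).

I ≈ 0.851 mA

Combine the parallel branches: R_p = (1/5.35 + 1/6.90 + 1/9.70 + 1/8.90)⁻¹ = 1.827 kΩ.
Node voltage V_A = V_in · R_p/(R_s + R_p) = 35.6 × 0.1649 = 5.872 V.
I(R2) = V_A / R2 = 5.872/6.90 = 0.8510 mA.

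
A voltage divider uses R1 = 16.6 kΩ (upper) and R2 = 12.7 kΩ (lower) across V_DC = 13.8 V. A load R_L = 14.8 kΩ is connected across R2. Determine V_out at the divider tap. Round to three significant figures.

R2 ‖ R_L = (12.7 × 14.8)/(12.7 + 14.8) = 6.835 kΩ.
Now apply the divider: V_out = 13.8 × 0.2917 = 4.025 V.
(Unloaded it would be 5.98 V; the load pulls it down.)

V_out ≈ 4.02 V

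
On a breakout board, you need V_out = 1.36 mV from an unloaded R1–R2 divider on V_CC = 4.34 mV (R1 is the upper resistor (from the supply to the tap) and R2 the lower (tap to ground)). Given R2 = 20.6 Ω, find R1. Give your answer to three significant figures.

V_out/V_CC = R2/(R1+R2) = 0.3134.
Rearranging, R1 = R2·(1−k)/k = 20.6 × 2.191 = 45.14 Ω.

R1 ≈ 45.1 Ω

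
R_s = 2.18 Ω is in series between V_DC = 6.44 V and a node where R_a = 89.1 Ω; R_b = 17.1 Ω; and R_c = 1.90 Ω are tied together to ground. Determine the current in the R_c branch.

I ≈ 1.47 A

Equivalent of the parallel group: R_p = 1.678 Ω.
Node voltage V_A = V_DC · R_p/(R_s + R_p) = 6.44 × 0.4349 = 2.801 V.
I(R_c) = V_A / R_c = 2.801/1.90 = 1.474 A.
(Check via current divider: I_total = 1.669 A; share G_k/ΣG = 0.8831 → same result.)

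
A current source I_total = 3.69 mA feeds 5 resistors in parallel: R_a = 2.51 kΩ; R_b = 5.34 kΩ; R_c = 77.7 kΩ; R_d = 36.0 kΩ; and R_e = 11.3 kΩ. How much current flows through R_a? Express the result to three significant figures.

I ≈ 2.06 mA

Total conductance ΣG = 1/2.51 + 1/5.34 + 1/77.7 + 1/36.0 + 1/11.3 = 0.7148 (units of 1/kΩ).
By the current-divider rule, I = I_total · G_k/ΣG = 3.69 × 0.5574 = 2.057 mA.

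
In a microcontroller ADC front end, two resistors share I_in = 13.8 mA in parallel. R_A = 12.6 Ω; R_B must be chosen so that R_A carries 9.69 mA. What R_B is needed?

The fraction through R_A equals R_B/(R_A+R_B).
With f = 0.7022, R_B = R_A · f/(1−f) = 12.6 × 2.358 = 29.71 Ω.

R_B ≈ 29.7 Ω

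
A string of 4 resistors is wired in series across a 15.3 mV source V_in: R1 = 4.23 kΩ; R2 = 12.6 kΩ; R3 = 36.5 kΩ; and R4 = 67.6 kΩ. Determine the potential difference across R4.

Total series resistance ΣR = 4.23 + 12.6 + 36.5 + 67.6 = 120.9 kΩ.
By the voltage-divider rule, V = 15.3 × 67.60/120.9 = 8.553 mV.

V ≈ 8.55 mV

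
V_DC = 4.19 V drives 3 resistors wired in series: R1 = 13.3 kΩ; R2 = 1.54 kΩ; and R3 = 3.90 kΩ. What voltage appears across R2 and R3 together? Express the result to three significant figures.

Total series resistance ΣR = 13.3 + 1.54 + 3.90 = 18.74 kΩ.
R_{R2..R3} = 1.54 + 3.90 = 5.440 kΩ.
By the voltage-divider rule, V = 4.19 × 5.440/18.74 = 1.216 V.

V ≈ 1.22 V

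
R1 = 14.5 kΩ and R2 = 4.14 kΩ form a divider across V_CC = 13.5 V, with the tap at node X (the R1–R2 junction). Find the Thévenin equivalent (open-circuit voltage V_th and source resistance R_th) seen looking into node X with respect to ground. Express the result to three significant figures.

V_th ≈ 3.00 V, R_th ≈ 3.22 kΩ

With X open, the divider is unloaded: V_th = 13.5 × 4.14/18.64 = 2.998 V.
With V_CC suppressed (replaced by a short), R_th = R1 ‖ R2 = (14.50 × 4.14)/(14.50 + 4.14) = 3.220 kΩ.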